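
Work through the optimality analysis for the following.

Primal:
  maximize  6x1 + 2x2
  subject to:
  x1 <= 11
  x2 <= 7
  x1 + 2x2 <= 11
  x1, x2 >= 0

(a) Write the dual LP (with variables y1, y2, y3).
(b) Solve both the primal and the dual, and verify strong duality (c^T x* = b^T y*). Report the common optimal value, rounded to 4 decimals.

The standard primal-dual pair for 'max c^T x s.t. A x <= b, x >= 0' is:
  Dual:  min b^T y  s.t.  A^T y >= c,  y >= 0.

So the dual LP is:
  minimize  11y1 + 7y2 + 11y3
  subject to:
    y1 + y3 >= 6
    y2 + 2y3 >= 2
    y1, y2, y3 >= 0

Solving the primal: x* = (11, 0).
  primal value c^T x* = 66.
Solving the dual: y* = (5, 0, 1).
  dual value b^T y* = 66.
Strong duality: c^T x* = b^T y*. Confirmed.

66


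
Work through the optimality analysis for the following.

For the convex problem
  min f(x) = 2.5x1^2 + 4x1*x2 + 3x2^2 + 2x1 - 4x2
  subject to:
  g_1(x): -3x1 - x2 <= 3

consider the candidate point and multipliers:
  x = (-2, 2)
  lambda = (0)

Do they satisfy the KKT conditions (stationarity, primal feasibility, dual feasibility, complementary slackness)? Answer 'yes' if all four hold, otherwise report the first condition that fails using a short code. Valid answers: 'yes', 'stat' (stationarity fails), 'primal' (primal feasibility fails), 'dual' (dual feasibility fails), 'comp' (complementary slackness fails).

Gradient of f: grad f(x) = Q x + c = (0, 0)
Constraint values g_i(x) = a_i^T x - b_i:
  g_1((-2, 2)) = 1
Stationarity residual: grad f(x) + sum_i lambda_i a_i = (0, 0)
  -> stationarity OK
Primal feasibility (all g_i <= 0): FAILS
Dual feasibility (all lambda_i >= 0): OK
Complementary slackness (lambda_i * g_i(x) = 0 for all i): OK

Verdict: the first failing condition is primal_feasibility -> primal.

primal


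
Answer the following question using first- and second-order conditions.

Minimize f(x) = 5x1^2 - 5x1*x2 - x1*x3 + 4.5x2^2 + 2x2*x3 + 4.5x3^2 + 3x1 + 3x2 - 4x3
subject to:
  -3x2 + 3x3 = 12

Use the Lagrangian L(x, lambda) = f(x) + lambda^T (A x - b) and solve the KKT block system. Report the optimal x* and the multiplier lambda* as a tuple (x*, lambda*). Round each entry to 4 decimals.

Form the Lagrangian:
  L(x, lambda) = (1/2) x^T Q x + c^T x + lambda^T (A x - b)
Stationarity (grad_x L = 0): Q x + c + A^T lambda = 0.
Primal feasibility: A x = b.

This gives the KKT block system:
  [ Q   A^T ] [ x     ]   [-c ]
  [ A    0  ] [ lambda ] = [ b ]

Solving the linear system:
  x*      = (-1.2826, -2.3043, 1.6957)
  lambda* = (-2.6449)
  f(x*)   = 7.0978

x* = (-1.2826, -2.3043, 1.6957), lambda* = (-2.6449)


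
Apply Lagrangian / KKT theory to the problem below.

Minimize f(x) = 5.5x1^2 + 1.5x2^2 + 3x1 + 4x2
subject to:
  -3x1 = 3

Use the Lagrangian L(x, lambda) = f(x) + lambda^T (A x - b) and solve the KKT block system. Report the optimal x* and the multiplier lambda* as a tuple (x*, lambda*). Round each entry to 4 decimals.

Form the Lagrangian:
  L(x, lambda) = (1/2) x^T Q x + c^T x + lambda^T (A x - b)
Stationarity (grad_x L = 0): Q x + c + A^T lambda = 0.
Primal feasibility: A x = b.

This gives the KKT block system:
  [ Q   A^T ] [ x     ]   [-c ]
  [ A    0  ] [ lambda ] = [ b ]

Solving the linear system:
  x*      = (-1, -1.3333)
  lambda* = (-2.6667)
  f(x*)   = -0.1667

x* = (-1, -1.3333), lambda* = (-2.6667)


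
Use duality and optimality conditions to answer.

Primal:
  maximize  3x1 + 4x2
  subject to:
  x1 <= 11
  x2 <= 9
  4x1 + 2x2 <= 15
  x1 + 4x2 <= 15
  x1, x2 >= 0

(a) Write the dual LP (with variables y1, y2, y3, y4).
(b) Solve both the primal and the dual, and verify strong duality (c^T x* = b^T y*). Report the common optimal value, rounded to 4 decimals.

The standard primal-dual pair for 'max c^T x s.t. A x <= b, x >= 0' is:
  Dual:  min b^T y  s.t.  A^T y >= c,  y >= 0.

So the dual LP is:
  minimize  11y1 + 9y2 + 15y3 + 15y4
  subject to:
    y1 + 4y3 + y4 >= 3
    y2 + 2y3 + 4y4 >= 4
    y1, y2, y3, y4 >= 0

Solving the primal: x* = (2.1429, 3.2143).
  primal value c^T x* = 19.2857.
Solving the dual: y* = (0, 0, 0.5714, 0.7143).
  dual value b^T y* = 19.2857.
Strong duality: c^T x* = b^T y*. Confirmed.

19.2857


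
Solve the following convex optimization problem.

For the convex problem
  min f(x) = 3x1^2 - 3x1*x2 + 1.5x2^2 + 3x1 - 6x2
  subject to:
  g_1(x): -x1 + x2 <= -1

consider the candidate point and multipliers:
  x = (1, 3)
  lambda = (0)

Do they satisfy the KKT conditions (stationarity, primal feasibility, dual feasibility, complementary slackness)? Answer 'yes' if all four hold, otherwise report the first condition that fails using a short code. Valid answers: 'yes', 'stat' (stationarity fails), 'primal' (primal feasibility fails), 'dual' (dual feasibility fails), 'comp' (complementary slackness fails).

Gradient of f: grad f(x) = Q x + c = (0, 0)
Constraint values g_i(x) = a_i^T x - b_i:
  g_1((1, 3)) = 3
Stationarity residual: grad f(x) + sum_i lambda_i a_i = (0, 0)
  -> stationarity OK
Primal feasibility (all g_i <= 0): FAILS
Dual feasibility (all lambda_i >= 0): OK
Complementary slackness (lambda_i * g_i(x) = 0 for all i): OK

Verdict: the first failing condition is primal_feasibility -> primal.

primal


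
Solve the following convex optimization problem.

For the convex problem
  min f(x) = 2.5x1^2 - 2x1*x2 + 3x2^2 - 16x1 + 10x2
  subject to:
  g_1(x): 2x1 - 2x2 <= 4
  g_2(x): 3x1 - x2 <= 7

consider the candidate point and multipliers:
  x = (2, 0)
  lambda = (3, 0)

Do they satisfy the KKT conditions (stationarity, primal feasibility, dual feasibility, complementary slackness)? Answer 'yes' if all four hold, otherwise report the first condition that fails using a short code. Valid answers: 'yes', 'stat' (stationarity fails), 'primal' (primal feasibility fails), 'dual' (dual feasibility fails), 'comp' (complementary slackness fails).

Gradient of f: grad f(x) = Q x + c = (-6, 6)
Constraint values g_i(x) = a_i^T x - b_i:
  g_1((2, 0)) = 0
  g_2((2, 0)) = -1
Stationarity residual: grad f(x) + sum_i lambda_i a_i = (0, 0)
  -> stationarity OK
Primal feasibility (all g_i <= 0): OK
Dual feasibility (all lambda_i >= 0): OK
Complementary slackness (lambda_i * g_i(x) = 0 for all i): OK

Verdict: yes, KKT holds.

yes


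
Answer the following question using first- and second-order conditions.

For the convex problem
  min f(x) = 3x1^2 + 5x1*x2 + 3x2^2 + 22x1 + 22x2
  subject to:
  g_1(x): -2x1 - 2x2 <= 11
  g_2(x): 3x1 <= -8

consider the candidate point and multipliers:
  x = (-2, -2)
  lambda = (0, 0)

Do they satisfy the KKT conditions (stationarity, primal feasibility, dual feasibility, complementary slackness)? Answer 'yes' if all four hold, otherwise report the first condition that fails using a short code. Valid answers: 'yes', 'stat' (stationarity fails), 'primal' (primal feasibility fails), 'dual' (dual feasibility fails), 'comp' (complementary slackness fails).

Gradient of f: grad f(x) = Q x + c = (0, 0)
Constraint values g_i(x) = a_i^T x - b_i:
  g_1((-2, -2)) = -3
  g_2((-2, -2)) = 2
Stationarity residual: grad f(x) + sum_i lambda_i a_i = (0, 0)
  -> stationarity OK
Primal feasibility (all g_i <= 0): FAILS
Dual feasibility (all lambda_i >= 0): OK
Complementary slackness (lambda_i * g_i(x) = 0 for all i): OK

Verdict: the first failing condition is primal_feasibility -> primal.

primal


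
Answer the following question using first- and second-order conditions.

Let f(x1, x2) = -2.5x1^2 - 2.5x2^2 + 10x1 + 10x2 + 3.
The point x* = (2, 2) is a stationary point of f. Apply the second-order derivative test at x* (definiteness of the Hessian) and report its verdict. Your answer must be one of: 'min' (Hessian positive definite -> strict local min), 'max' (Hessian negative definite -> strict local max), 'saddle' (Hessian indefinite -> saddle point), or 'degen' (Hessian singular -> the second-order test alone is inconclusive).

Compute the Hessian H = grad^2 f:
  H = [[-5, 0], [0, -5]]
Verify stationarity: grad f(x*) = H x* + g = (0, 0).
Eigenvalues of H: -5, -5.
Both eigenvalues < 0, so H is negative definite -> x* is a strict local max.

max


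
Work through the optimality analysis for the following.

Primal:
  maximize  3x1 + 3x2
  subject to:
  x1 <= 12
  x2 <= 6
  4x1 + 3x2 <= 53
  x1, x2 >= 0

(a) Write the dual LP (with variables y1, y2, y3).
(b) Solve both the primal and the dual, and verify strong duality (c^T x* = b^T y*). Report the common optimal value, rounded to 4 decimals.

The standard primal-dual pair for 'max c^T x s.t. A x <= b, x >= 0' is:
  Dual:  min b^T y  s.t.  A^T y >= c,  y >= 0.

So the dual LP is:
  minimize  12y1 + 6y2 + 53y3
  subject to:
    y1 + 4y3 >= 3
    y2 + 3y3 >= 3
    y1, y2, y3 >= 0

Solving the primal: x* = (8.75, 6).
  primal value c^T x* = 44.25.
Solving the dual: y* = (0, 0.75, 0.75).
  dual value b^T y* = 44.25.
Strong duality: c^T x* = b^T y*. Confirmed.

44.25


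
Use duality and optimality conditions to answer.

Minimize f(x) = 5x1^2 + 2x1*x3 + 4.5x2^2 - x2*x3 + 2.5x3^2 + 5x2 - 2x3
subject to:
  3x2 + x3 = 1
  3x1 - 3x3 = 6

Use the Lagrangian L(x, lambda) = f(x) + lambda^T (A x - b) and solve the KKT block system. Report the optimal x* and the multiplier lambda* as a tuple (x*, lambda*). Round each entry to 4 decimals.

Form the Lagrangian:
  L(x, lambda) = (1/2) x^T Q x + c^T x + lambda^T (A x - b)
Stationarity (grad_x L = 0): Q x + c + A^T lambda = 0.
Primal feasibility: A x = b.

This gives the KKT block system:
  [ Q   A^T ] [ x     ]   [-c ]
  [ A    0  ] [ lambda ] = [ b ]

Solving the linear system:
  x*      = (1.0806, 0.6398, -0.9194)
  lambda* = (-3.8925, -2.9892)
  f(x*)   = 13.4328

x* = (1.0806, 0.6398, -0.9194), lambda* = (-3.8925, -2.9892)


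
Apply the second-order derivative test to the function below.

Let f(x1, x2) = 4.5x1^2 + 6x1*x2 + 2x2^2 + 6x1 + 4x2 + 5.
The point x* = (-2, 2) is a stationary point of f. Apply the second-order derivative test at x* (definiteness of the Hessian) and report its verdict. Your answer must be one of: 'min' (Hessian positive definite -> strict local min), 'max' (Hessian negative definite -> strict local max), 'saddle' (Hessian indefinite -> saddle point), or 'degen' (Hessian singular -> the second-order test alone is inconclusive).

Compute the Hessian H = grad^2 f:
  H = [[9, 6], [6, 4]]
Verify stationarity: grad f(x*) = H x* + g = (0, 0).
Eigenvalues of H: 0, 13.
H has a zero eigenvalue (singular; positive semidefinite but not definite), so H is neither positive definite, negative definite, nor indefinite. The second-order test alone is inconclusive -> degen.
(Indeed, f is constant along the null direction of H through x*, so x* is not a strict local extremum.)

degen


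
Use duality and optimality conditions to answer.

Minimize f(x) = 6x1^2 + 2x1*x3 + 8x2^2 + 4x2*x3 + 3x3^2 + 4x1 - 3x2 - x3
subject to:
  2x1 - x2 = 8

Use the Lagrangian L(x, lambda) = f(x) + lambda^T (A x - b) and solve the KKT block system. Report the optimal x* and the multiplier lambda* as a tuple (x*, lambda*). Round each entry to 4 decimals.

Form the Lagrangian:
  L(x, lambda) = (1/2) x^T Q x + c^T x + lambda^T (A x - b)
Stationarity (grad_x L = 0): Q x + c + A^T lambda = 0.
Primal feasibility: A x = b.

This gives the KKT block system:
  [ Q   A^T ] [ x     ]   [-c ]
  [ A    0  ] [ lambda ] = [ b ]

Solving the linear system:
  x*      = (3.4213, -1.1573, -0.2022)
  lambda* = (-22.3258)
  f(x*)   = 97.9831

x* = (3.4213, -1.1573, -0.2022), lambda* = (-22.3258)


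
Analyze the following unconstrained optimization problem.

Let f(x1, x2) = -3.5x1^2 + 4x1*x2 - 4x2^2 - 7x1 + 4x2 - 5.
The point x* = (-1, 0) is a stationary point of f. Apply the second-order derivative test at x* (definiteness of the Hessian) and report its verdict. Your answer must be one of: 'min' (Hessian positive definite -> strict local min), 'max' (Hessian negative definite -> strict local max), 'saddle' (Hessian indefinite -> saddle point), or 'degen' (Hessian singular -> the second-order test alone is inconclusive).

Compute the Hessian H = grad^2 f:
  H = [[-7, 4], [4, -8]]
Verify stationarity: grad f(x*) = H x* + g = (0, 0).
Eigenvalues of H: -11.5311, -3.4689.
Both eigenvalues < 0, so H is negative definite -> x* is a strict local max.

max


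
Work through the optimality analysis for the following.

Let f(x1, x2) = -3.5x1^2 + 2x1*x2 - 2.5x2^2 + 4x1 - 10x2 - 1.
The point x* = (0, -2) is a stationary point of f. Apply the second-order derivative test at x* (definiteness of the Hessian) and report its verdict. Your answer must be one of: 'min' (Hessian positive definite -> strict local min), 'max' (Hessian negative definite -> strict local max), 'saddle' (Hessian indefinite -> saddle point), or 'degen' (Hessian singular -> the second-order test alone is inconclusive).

Compute the Hessian H = grad^2 f:
  H = [[-7, 2], [2, -5]]
Verify stationarity: grad f(x*) = H x* + g = (0, 0).
Eigenvalues of H: -8.2361, -3.7639.
Both eigenvalues < 0, so H is negative definite -> x* is a strict local max.

max


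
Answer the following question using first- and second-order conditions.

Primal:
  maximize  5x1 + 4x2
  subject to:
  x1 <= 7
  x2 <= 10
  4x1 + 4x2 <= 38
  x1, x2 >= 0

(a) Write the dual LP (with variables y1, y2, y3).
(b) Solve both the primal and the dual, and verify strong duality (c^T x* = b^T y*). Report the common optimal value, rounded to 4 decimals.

The standard primal-dual pair for 'max c^T x s.t. A x <= b, x >= 0' is:
  Dual:  min b^T y  s.t.  A^T y >= c,  y >= 0.

So the dual LP is:
  minimize  7y1 + 10y2 + 38y3
  subject to:
    y1 + 4y3 >= 5
    y2 + 4y3 >= 4
    y1, y2, y3 >= 0

Solving the primal: x* = (7, 2.5).
  primal value c^T x* = 45.
Solving the dual: y* = (1, 0, 1).
  dual value b^T y* = 45.
Strong duality: c^T x* = b^T y*. Confirmed.

45


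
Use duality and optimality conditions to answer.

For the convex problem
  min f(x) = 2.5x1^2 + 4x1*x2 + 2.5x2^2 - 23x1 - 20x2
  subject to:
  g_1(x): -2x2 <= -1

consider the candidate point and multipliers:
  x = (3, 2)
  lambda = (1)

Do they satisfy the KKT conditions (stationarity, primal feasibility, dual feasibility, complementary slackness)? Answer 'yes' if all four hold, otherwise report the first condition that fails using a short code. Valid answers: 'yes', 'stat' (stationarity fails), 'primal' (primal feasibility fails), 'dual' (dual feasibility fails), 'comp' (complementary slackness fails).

Gradient of f: grad f(x) = Q x + c = (0, 2)
Constraint values g_i(x) = a_i^T x - b_i:
  g_1((3, 2)) = -3
Stationarity residual: grad f(x) + sum_i lambda_i a_i = (0, 0)
  -> stationarity OK
Primal feasibility (all g_i <= 0): OK
Dual feasibility (all lambda_i >= 0): OK
Complementary slackness (lambda_i * g_i(x) = 0 for all i): FAILS

Verdict: the first failing condition is complementary_slackness -> comp.

comp


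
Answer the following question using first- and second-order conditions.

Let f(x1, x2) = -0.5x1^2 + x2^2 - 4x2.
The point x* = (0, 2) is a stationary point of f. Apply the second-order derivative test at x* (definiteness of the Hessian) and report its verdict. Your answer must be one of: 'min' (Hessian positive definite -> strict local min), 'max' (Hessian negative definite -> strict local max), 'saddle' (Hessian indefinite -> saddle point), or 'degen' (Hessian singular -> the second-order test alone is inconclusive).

Compute the Hessian H = grad^2 f:
  H = [[-1, 0], [0, 2]]
Verify stationarity: grad f(x*) = H x* + g = (0, 0).
Eigenvalues of H: -1, 2.
Eigenvalues have mixed signs, so H is indefinite -> x* is a saddle point.

saddle


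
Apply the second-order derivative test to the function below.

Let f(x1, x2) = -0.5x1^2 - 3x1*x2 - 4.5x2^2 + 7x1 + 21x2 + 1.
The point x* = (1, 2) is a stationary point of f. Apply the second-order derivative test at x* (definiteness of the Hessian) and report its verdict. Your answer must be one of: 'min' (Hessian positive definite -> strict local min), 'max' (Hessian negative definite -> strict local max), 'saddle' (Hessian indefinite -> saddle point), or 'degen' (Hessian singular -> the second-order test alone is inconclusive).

Compute the Hessian H = grad^2 f:
  H = [[-1, -3], [-3, -9]]
Verify stationarity: grad f(x*) = H x* + g = (0, 0).
Eigenvalues of H: -10, 0.
H has a zero eigenvalue (singular; negative semidefinite but not definite), so H is neither positive definite, negative definite, nor indefinite. The second-order test alone is inconclusive -> degen.
(Indeed, f is constant along the null direction of H through x*, so x* is not a strict local extremum.)

degen


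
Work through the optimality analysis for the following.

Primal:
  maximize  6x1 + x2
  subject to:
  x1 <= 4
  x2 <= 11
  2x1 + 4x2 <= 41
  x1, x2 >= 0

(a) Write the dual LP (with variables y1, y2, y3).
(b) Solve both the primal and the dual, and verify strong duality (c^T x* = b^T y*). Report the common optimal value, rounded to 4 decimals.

The standard primal-dual pair for 'max c^T x s.t. A x <= b, x >= 0' is:
  Dual:  min b^T y  s.t.  A^T y >= c,  y >= 0.

So the dual LP is:
  minimize  4y1 + 11y2 + 41y3
  subject to:
    y1 + 2y3 >= 6
    y2 + 4y3 >= 1
    y1, y2, y3 >= 0

Solving the primal: x* = (4, 8.25).
  primal value c^T x* = 32.25.
Solving the dual: y* = (5.5, 0, 0.25).
  dual value b^T y* = 32.25.
Strong duality: c^T x* = b^T y*. Confirmed.

32.25


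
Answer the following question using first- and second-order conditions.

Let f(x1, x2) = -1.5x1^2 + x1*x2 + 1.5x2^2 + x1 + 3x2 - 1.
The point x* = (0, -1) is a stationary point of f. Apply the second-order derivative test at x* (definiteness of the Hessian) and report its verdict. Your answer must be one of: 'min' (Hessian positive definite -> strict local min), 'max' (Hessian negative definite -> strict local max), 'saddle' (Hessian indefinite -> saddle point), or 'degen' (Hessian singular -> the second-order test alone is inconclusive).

Compute the Hessian H = grad^2 f:
  H = [[-3, 1], [1, 3]]
Verify stationarity: grad f(x*) = H x* + g = (0, 0).
Eigenvalues of H: -3.1623, 3.1623.
Eigenvalues have mixed signs, so H is indefinite -> x* is a saddle point.

saddle


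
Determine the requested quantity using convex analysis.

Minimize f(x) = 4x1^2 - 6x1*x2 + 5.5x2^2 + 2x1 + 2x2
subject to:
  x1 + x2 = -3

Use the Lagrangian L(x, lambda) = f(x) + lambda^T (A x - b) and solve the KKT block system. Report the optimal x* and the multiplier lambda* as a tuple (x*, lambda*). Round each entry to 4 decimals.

Form the Lagrangian:
  L(x, lambda) = (1/2) x^T Q x + c^T x + lambda^T (A x - b)
Stationarity (grad_x L = 0): Q x + c + A^T lambda = 0.
Primal feasibility: A x = b.

This gives the KKT block system:
  [ Q   A^T ] [ x     ]   [-c ]
  [ A    0  ] [ lambda ] = [ b ]

Solving the linear system:
  x*      = (-1.6452, -1.3548)
  lambda* = (3.0323)
  f(x*)   = 1.5484

x* = (-1.6452, -1.3548), lambda* = (3.0323)


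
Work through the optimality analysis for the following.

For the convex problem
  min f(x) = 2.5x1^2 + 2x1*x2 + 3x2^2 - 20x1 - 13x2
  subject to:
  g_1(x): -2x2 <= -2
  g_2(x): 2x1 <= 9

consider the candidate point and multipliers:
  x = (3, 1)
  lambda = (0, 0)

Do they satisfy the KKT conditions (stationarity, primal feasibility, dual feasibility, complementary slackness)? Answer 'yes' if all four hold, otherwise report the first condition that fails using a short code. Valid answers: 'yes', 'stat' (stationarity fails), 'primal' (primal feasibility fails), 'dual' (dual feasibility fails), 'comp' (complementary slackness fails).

Gradient of f: grad f(x) = Q x + c = (-3, -1)
Constraint values g_i(x) = a_i^T x - b_i:
  g_1((3, 1)) = 0
  g_2((3, 1)) = -3
Stationarity residual: grad f(x) + sum_i lambda_i a_i = (-3, -1)
  -> stationarity FAILS
Primal feasibility (all g_i <= 0): OK
Dual feasibility (all lambda_i >= 0): OK
Complementary slackness (lambda_i * g_i(x) = 0 for all i): OK

Verdict: the first failing condition is stationarity -> stat.

stat


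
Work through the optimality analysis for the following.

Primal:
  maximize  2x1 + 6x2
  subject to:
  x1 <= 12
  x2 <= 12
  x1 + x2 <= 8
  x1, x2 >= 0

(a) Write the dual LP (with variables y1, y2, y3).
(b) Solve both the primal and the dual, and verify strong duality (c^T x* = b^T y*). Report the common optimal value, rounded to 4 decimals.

The standard primal-dual pair for 'max c^T x s.t. A x <= b, x >= 0' is:
  Dual:  min b^T y  s.t.  A^T y >= c,  y >= 0.

So the dual LP is:
  minimize  12y1 + 12y2 + 8y3
  subject to:
    y1 + y3 >= 2
    y2 + y3 >= 6
    y1, y2, y3 >= 0

Solving the primal: x* = (0, 8).
  primal value c^T x* = 48.
Solving the dual: y* = (0, 0, 6).
  dual value b^T y* = 48.
Strong duality: c^T x* = b^T y*. Confirmed.

48


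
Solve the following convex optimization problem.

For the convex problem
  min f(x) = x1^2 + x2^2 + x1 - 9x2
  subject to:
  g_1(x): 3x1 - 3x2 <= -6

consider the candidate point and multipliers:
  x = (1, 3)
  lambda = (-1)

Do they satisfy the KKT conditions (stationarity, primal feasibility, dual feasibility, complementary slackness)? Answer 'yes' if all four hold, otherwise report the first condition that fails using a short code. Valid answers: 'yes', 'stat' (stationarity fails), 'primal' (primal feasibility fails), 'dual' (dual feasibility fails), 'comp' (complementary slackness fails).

Gradient of f: grad f(x) = Q x + c = (3, -3)
Constraint values g_i(x) = a_i^T x - b_i:
  g_1((1, 3)) = 0
Stationarity residual: grad f(x) + sum_i lambda_i a_i = (0, 0)
  -> stationarity OK
Primal feasibility (all g_i <= 0): OK
Dual feasibility (all lambda_i >= 0): FAILS
Complementary slackness (lambda_i * g_i(x) = 0 for all i): OK

Verdict: the first failing condition is dual_feasibility -> dual.

dual


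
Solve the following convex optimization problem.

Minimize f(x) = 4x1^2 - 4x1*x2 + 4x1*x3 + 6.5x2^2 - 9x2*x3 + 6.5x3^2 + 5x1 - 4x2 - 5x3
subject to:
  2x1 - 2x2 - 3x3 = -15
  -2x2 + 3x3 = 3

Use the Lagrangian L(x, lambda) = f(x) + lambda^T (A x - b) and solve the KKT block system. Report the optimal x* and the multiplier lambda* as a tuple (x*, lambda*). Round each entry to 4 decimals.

Form the Lagrangian:
  L(x, lambda) = (1/2) x^T Q x + c^T x + lambda^T (A x - b)
Stationarity (grad_x L = 0): Q x + c + A^T lambda = 0.
Primal feasibility: A x = b.

This gives the KKT block system:
  [ Q   A^T ] [ x     ]   [-c ]
  [ A    0  ] [ lambda ] = [ b ]

Solving the linear system:
  x*      = (-1.3555, 2.3223, 2.5482)
  lambda* = (2.4701, 1.8688)
  f(x*)   = 1.3189

x* = (-1.3555, 2.3223, 2.5482), lambda* = (2.4701, 1.8688)


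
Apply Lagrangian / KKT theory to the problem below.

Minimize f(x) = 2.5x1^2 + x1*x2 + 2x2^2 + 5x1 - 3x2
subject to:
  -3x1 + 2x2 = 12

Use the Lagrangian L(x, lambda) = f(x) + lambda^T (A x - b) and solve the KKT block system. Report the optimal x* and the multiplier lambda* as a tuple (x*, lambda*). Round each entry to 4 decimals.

Form the Lagrangian:
  L(x, lambda) = (1/2) x^T Q x + c^T x + lambda^T (A x - b)
Stationarity (grad_x L = 0): Q x + c + A^T lambda = 0.
Primal feasibility: A x = b.

This gives the KKT block system:
  [ Q   A^T ] [ x     ]   [-c ]
  [ A    0  ] [ lambda ] = [ b ]

Solving the linear system:
  x*      = (-2.5, 2.25)
  lambda* = (-1.75)
  f(x*)   = 0.875

x* = (-2.5, 2.25), lambda* = (-1.75)


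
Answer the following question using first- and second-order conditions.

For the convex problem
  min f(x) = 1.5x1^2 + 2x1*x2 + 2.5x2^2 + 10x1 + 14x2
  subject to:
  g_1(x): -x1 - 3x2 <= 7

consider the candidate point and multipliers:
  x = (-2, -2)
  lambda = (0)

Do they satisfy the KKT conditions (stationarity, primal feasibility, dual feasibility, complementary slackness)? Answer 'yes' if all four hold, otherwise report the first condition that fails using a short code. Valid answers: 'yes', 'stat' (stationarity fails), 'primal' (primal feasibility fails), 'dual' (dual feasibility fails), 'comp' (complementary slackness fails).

Gradient of f: grad f(x) = Q x + c = (0, 0)
Constraint values g_i(x) = a_i^T x - b_i:
  g_1((-2, -2)) = 1
Stationarity residual: grad f(x) + sum_i lambda_i a_i = (0, 0)
  -> stationarity OK
Primal feasibility (all g_i <= 0): FAILS
Dual feasibility (all lambda_i >= 0): OK
Complementary slackness (lambda_i * g_i(x) = 0 for all i): OK

Verdict: the first failing condition is primal_feasibility -> primal.

primal


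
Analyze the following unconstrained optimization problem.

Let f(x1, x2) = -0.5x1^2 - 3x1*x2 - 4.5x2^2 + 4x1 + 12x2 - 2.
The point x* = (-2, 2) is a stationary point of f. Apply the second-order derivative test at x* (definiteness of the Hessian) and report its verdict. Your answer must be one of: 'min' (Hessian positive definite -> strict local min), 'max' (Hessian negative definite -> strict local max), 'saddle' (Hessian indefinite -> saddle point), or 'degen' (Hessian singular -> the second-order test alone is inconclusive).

Compute the Hessian H = grad^2 f:
  H = [[-1, -3], [-3, -9]]
Verify stationarity: grad f(x*) = H x* + g = (0, 0).
Eigenvalues of H: -10, 0.
H has a zero eigenvalue (singular; negative semidefinite but not definite), so H is neither positive definite, negative definite, nor indefinite. The second-order test alone is inconclusive -> degen.
(Indeed, f is constant along the null direction of H through x*, so x* is not a strict local extremum.)

degen


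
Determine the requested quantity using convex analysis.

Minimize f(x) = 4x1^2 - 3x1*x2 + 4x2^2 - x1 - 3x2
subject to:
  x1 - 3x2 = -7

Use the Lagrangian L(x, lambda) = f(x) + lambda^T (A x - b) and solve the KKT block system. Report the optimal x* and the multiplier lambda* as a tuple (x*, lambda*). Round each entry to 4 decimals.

Form the Lagrangian:
  L(x, lambda) = (1/2) x^T Q x + c^T x + lambda^T (A x - b)
Stationarity (grad_x L = 0): Q x + c + A^T lambda = 0.
Primal feasibility: A x = b.

This gives the KKT block system:
  [ Q   A^T ] [ x     ]   [-c ]
  [ A    0  ] [ lambda ] = [ b ]

Solving the linear system:
  x*      = (0.4032, 2.4677)
  lambda* = (5.1774)
  f(x*)   = 14.2177

x* = (0.4032, 2.4677), lambda* = (5.1774)


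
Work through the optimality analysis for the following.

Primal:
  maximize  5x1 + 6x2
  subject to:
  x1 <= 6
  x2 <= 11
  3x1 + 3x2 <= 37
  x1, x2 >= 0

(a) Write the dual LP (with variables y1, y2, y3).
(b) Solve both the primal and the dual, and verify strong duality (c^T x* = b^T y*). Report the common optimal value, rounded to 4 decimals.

The standard primal-dual pair for 'max c^T x s.t. A x <= b, x >= 0' is:
  Dual:  min b^T y  s.t.  A^T y >= c,  y >= 0.

So the dual LP is:
  minimize  6y1 + 11y2 + 37y3
  subject to:
    y1 + 3y3 >= 5
    y2 + 3y3 >= 6
    y1, y2, y3 >= 0

Solving the primal: x* = (1.3333, 11).
  primal value c^T x* = 72.6667.
Solving the dual: y* = (0, 1, 1.6667).
  dual value b^T y* = 72.6667.
Strong duality: c^T x* = b^T y*. Confirmed.

72.6667


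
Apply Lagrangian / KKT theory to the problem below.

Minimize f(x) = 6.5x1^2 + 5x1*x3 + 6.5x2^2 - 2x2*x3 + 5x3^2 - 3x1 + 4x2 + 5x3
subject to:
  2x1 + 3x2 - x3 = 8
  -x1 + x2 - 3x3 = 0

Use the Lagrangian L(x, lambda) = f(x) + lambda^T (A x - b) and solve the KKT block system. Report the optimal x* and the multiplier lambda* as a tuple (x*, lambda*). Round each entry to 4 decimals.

Form the Lagrangian:
  L(x, lambda) = (1/2) x^T Q x + c^T x + lambda^T (A x - b)
Stationarity (grad_x L = 0): Q x + c + A^T lambda = 0.
Primal feasibility: A x = b.

This gives the KKT block system:
  [ Q   A^T ] [ x     ]   [-c ]
  [ A    0  ] [ lambda ] = [ b ]

Solving the linear system:
  x*      = (2.1442, 1.1238, -0.3401)
  lambda* = (-8.4928, 6.1883)
  f(x*)   = 32.1522

x* = (2.1442, 1.1238, -0.3401), lambda* = (-8.4928, 6.1883)


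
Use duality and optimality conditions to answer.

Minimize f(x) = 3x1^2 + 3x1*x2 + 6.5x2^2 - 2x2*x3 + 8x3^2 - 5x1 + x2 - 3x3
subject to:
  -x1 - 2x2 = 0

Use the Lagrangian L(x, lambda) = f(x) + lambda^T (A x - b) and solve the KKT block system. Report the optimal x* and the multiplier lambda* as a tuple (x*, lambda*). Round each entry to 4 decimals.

Form the Lagrangian:
  L(x, lambda) = (1/2) x^T Q x + c^T x + lambda^T (A x - b)
Stationarity (grad_x L = 0): Q x + c + A^T lambda = 0.
Primal feasibility: A x = b.

This gives the KKT block system:
  [ Q   A^T ] [ x     ]   [-c ]
  [ A    0  ] [ lambda ] = [ b ]

Solving the linear system:
  x*      = (0.8586, -0.4293, 0.1338)
  lambda* = (-1.1364)
  f(x*)   = -2.5619

x* = (0.8586, -0.4293, 0.1338), lambda* = (-1.1364)


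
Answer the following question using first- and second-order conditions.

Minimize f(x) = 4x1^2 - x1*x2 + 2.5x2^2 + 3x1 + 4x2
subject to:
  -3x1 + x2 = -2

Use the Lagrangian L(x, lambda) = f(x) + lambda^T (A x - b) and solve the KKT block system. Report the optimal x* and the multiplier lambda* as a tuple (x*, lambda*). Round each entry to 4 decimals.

Form the Lagrangian:
  L(x, lambda) = (1/2) x^T Q x + c^T x + lambda^T (A x - b)
Stationarity (grad_x L = 0): Q x + c + A^T lambda = 0.
Primal feasibility: A x = b.

This gives the KKT block system:
  [ Q   A^T ] [ x     ]   [-c ]
  [ A    0  ] [ lambda ] = [ b ]

Solving the linear system:
  x*      = (0.2766, -1.1702)
  lambda* = (2.1277)
  f(x*)   = 0.2021

x* = (0.2766, -1.1702), lambda* = (2.1277)


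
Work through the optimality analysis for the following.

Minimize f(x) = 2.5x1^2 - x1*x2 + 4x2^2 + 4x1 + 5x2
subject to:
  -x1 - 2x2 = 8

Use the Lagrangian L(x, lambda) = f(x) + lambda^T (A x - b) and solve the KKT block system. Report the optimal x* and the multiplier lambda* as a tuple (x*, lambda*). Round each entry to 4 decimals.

Form the Lagrangian:
  L(x, lambda) = (1/2) x^T Q x + c^T x + lambda^T (A x - b)
Stationarity (grad_x L = 0): Q x + c + A^T lambda = 0.
Primal feasibility: A x = b.

This gives the KKT block system:
  [ Q   A^T ] [ x     ]   [-c ]
  [ A    0  ] [ lambda ] = [ b ]

Solving the linear system:
  x*      = (-2.6875, -2.6562)
  lambda* = (-6.7812)
  f(x*)   = 15.1094

x* = (-2.6875, -2.6562), lambda* = (-6.7812)


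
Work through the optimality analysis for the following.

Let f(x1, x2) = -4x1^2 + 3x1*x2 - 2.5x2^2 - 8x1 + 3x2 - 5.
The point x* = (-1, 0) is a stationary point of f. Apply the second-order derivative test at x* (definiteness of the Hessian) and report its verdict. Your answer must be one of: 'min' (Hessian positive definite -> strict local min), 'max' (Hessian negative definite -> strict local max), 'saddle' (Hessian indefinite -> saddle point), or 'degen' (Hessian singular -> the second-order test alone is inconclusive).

Compute the Hessian H = grad^2 f:
  H = [[-8, 3], [3, -5]]
Verify stationarity: grad f(x*) = H x* + g = (0, 0).
Eigenvalues of H: -9.8541, -3.1459.
Both eigenvalues < 0, so H is negative definite -> x* is a strict local max.

max


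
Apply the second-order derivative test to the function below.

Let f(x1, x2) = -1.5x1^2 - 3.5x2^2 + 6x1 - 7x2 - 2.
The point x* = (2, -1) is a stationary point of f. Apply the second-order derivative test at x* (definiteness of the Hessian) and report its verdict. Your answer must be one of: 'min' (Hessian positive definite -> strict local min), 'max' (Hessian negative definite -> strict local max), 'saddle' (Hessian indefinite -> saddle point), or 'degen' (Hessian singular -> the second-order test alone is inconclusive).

Compute the Hessian H = grad^2 f:
  H = [[-3, 0], [0, -7]]
Verify stationarity: grad f(x*) = H x* + g = (0, 0).
Eigenvalues of H: -7, -3.
Both eigenvalues < 0, so H is negative definite -> x* is a strict local max.

max


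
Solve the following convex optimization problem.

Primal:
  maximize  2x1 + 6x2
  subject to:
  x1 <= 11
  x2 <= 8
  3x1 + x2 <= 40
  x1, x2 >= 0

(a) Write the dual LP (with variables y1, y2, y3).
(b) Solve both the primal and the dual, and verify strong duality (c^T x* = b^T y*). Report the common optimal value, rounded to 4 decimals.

The standard primal-dual pair for 'max c^T x s.t. A x <= b, x >= 0' is:
  Dual:  min b^T y  s.t.  A^T y >= c,  y >= 0.

So the dual LP is:
  minimize  11y1 + 8y2 + 40y3
  subject to:
    y1 + 3y3 >= 2
    y2 + y3 >= 6
    y1, y2, y3 >= 0

Solving the primal: x* = (10.6667, 8).
  primal value c^T x* = 69.3333.
Solving the dual: y* = (0, 5.3333, 0.6667).
  dual value b^T y* = 69.3333.
Strong duality: c^T x* = b^T y*. Confirmed.

69.3333


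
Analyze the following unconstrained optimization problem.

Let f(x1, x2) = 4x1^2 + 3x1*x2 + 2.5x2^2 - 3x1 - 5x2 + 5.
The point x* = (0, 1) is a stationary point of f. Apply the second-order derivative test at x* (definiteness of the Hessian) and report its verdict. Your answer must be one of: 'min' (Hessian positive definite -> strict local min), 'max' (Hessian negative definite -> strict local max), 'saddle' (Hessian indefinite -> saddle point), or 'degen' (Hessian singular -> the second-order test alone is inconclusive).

Compute the Hessian H = grad^2 f:
  H = [[8, 3], [3, 5]]
Verify stationarity: grad f(x*) = H x* + g = (0, 0).
Eigenvalues of H: 3.1459, 9.8541.
Both eigenvalues > 0, so H is positive definite -> x* is a strict local min.

min


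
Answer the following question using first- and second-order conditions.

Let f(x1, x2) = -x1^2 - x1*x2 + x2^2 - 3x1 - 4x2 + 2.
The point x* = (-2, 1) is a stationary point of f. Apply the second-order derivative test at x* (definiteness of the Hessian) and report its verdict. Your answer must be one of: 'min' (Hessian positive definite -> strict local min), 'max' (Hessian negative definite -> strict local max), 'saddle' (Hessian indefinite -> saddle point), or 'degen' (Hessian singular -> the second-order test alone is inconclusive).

Compute the Hessian H = grad^2 f:
  H = [[-2, -1], [-1, 2]]
Verify stationarity: grad f(x*) = H x* + g = (0, 0).
Eigenvalues of H: -2.2361, 2.2361.
Eigenvalues have mixed signs, so H is indefinite -> x* is a saddle point.

saddle


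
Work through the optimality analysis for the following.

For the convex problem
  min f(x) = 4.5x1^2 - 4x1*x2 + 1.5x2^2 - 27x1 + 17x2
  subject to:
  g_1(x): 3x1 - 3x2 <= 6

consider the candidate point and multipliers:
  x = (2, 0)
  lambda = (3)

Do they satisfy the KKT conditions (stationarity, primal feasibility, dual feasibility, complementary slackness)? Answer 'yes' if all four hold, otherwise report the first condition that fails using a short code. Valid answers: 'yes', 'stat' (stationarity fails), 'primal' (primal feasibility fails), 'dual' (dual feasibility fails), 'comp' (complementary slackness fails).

Gradient of f: grad f(x) = Q x + c = (-9, 9)
Constraint values g_i(x) = a_i^T x - b_i:
  g_1((2, 0)) = 0
Stationarity residual: grad f(x) + sum_i lambda_i a_i = (0, 0)
  -> stationarity OK
Primal feasibility (all g_i <= 0): OK
Dual feasibility (all lambda_i >= 0): OK
Complementary slackness (lambda_i * g_i(x) = 0 for all i): OK

Verdict: yes, KKT holds.

yes


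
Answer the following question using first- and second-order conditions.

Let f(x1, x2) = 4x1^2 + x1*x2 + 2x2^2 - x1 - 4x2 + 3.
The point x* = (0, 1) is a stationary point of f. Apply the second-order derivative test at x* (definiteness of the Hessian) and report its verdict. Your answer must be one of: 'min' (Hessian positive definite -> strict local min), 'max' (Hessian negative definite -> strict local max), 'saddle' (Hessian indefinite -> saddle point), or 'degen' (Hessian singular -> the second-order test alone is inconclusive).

Compute the Hessian H = grad^2 f:
  H = [[8, 1], [1, 4]]
Verify stationarity: grad f(x*) = H x* + g = (0, 0).
Eigenvalues of H: 3.7639, 8.2361.
Both eigenvalues > 0, so H is positive definite -> x* is a strict local min.

min


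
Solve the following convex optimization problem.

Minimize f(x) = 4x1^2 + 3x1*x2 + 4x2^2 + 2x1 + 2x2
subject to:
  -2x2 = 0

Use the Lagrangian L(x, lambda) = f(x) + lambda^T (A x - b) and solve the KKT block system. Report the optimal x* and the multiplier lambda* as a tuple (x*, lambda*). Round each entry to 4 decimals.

Form the Lagrangian:
  L(x, lambda) = (1/2) x^T Q x + c^T x + lambda^T (A x - b)
Stationarity (grad_x L = 0): Q x + c + A^T lambda = 0.
Primal feasibility: A x = b.

This gives the KKT block system:
  [ Q   A^T ] [ x     ]   [-c ]
  [ A    0  ] [ lambda ] = [ b ]

Solving the linear system:
  x*      = (-0.25, 0)
  lambda* = (0.625)
  f(x*)   = -0.25

x* = (-0.25, 0), lambda* = (0.625)


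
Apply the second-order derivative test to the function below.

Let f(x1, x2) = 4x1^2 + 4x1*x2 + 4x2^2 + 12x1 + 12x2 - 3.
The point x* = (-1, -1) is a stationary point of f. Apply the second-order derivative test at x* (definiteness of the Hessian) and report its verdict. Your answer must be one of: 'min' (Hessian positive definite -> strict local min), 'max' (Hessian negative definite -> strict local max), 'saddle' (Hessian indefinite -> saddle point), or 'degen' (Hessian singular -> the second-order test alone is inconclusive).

Compute the Hessian H = grad^2 f:
  H = [[8, 4], [4, 8]]
Verify stationarity: grad f(x*) = H x* + g = (0, 0).
Eigenvalues of H: 4, 12.
Both eigenvalues > 0, so H is positive definite -> x* is a strict local min.

min


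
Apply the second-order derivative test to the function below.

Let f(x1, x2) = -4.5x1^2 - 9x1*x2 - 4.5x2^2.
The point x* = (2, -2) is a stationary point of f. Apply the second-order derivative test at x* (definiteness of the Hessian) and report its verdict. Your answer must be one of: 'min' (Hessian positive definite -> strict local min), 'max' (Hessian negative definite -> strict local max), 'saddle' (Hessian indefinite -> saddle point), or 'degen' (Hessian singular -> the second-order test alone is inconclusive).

Compute the Hessian H = grad^2 f:
  H = [[-9, -9], [-9, -9]]
Verify stationarity: grad f(x*) = H x* + g = (0, 0).
Eigenvalues of H: -18, 0.
H has a zero eigenvalue (singular; negative semidefinite but not definite), so H is neither positive definite, negative definite, nor indefinite. The second-order test alone is inconclusive -> degen.
(Indeed, f is constant along the null direction of H through x*, so x* is not a strict local extremum.)

degen


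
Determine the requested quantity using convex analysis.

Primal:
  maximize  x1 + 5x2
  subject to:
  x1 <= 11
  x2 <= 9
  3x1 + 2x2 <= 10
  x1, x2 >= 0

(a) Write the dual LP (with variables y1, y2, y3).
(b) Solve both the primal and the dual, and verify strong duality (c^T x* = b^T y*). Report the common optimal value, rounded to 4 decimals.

The standard primal-dual pair for 'max c^T x s.t. A x <= b, x >= 0' is:
  Dual:  min b^T y  s.t.  A^T y >= c,  y >= 0.

So the dual LP is:
  minimize  11y1 + 9y2 + 10y3
  subject to:
    y1 + 3y3 >= 1
    y2 + 2y3 >= 5
    y1, y2, y3 >= 0

Solving the primal: x* = (0, 5).
  primal value c^T x* = 25.
Solving the dual: y* = (0, 0, 2.5).
  dual value b^T y* = 25.
Strong duality: c^T x* = b^T y*. Confirmed.

25


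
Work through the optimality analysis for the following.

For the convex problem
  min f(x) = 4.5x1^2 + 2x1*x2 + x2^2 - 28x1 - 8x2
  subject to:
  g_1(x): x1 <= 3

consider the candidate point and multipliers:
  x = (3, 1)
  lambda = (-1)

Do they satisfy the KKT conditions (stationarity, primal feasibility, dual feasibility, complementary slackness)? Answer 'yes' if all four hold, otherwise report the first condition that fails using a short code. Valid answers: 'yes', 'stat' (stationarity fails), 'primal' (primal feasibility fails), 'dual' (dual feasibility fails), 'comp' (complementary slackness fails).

Gradient of f: grad f(x) = Q x + c = (1, 0)
Constraint values g_i(x) = a_i^T x - b_i:
  g_1((3, 1)) = 0
Stationarity residual: grad f(x) + sum_i lambda_i a_i = (0, 0)
  -> stationarity OK
Primal feasibility (all g_i <= 0): OK
Dual feasibility (all lambda_i >= 0): FAILS
Complementary slackness (lambda_i * g_i(x) = 0 for all i): OK

Verdict: the first failing condition is dual_feasibility -> dual.

dual


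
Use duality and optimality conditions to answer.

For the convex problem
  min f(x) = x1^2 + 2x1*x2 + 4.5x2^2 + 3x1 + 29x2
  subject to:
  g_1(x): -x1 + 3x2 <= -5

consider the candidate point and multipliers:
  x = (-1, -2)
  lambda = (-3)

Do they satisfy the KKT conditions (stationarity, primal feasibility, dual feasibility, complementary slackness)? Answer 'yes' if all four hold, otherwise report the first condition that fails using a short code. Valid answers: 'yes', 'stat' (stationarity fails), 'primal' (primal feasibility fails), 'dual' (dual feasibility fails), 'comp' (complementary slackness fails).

Gradient of f: grad f(x) = Q x + c = (-3, 9)
Constraint values g_i(x) = a_i^T x - b_i:
  g_1((-1, -2)) = 0
Stationarity residual: grad f(x) + sum_i lambda_i a_i = (0, 0)
  -> stationarity OK
Primal feasibility (all g_i <= 0): OK
Dual feasibility (all lambda_i >= 0): FAILS
Complementary slackness (lambda_i * g_i(x) = 0 for all i): OK

Verdict: the first failing condition is dual_feasibility -> dual.

dual
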